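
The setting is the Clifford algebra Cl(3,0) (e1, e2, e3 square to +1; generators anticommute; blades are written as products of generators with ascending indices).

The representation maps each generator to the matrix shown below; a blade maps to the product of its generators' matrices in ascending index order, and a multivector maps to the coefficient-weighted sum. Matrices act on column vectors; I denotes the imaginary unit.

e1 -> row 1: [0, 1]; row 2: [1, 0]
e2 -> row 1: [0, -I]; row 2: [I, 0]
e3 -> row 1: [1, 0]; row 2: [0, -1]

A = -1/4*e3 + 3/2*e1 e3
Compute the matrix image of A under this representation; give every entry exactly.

Bivector images (products of the table entries): rho(e1 e3) = rho(e1)rho(e3) = row 1: [0, -1]; row 2: [1, 0].
M = (-1/4)*rho(e3) + (3/2)*rho(e1 e3), summed entrywise:
Answer: row 1: [-1/4, -3/2]; row 2: [3/2, 1/4]


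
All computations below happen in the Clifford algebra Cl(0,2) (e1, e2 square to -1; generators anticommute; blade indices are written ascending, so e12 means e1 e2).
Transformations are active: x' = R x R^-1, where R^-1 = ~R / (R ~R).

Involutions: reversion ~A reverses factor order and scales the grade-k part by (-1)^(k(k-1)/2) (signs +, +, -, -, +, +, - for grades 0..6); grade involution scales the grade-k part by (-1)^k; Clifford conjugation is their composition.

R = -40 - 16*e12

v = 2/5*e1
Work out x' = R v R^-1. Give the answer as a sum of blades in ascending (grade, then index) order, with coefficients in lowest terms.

~R = -40 + 16*e12, and R ~R = 1856, so R^-1 = ~R / (1856).
R v = -16*e1 - 32/5*e2
Answer: 42/145*e1 + 8/29*e2


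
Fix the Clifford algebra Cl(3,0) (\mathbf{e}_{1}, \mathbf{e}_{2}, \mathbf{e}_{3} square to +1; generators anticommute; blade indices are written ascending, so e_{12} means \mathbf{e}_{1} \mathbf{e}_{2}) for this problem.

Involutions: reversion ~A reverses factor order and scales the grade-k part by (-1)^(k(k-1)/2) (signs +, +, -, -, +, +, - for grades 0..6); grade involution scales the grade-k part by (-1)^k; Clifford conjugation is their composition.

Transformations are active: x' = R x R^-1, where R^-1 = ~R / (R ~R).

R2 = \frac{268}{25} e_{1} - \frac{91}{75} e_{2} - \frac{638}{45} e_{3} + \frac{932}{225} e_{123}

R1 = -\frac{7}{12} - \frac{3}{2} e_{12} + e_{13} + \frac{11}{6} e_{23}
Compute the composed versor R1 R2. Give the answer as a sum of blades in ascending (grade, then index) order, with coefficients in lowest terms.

Distribute over the terms of R1 (each basis-blade product reordered to ascending indices, repeated generators contracted through their squares):
(-\frac{7}{12}) R2 = -\frac{469}{75} e_{1} + \frac{637}{900} e_{2} + \frac{2233}{270} e_{3} - \frac{1631}{675} e_{123}
(-\frac{3}{2} e_{12}) R2 = \frac{91}{50} e_{1} + \frac{402}{25} e_{2} + \frac{466}{75} e_{3} + \frac{319}{15} e_{123}
(e_{13}) R2 = -\frac{638}{45} e_{1} + \frac{932}{225} e_{2} - \frac{268}{25} e_{3} + \frac{91}{75} e_{123}
(\frac{11}{6} e_{23}) R2 = -\frac{5126}{675} e_{1} - \frac{3509}{135} e_{2} + \frac{1001}{450} e_{3} + \frac{1474}{75} e_{123}
Summing the partial products and collecting blades:
Answer: -\frac{35377}{1350} e_{1} - \frac{13669}{2700} e_{2} + \frac{4042}{675} e_{3} + \frac{26809}{675} e_{123}


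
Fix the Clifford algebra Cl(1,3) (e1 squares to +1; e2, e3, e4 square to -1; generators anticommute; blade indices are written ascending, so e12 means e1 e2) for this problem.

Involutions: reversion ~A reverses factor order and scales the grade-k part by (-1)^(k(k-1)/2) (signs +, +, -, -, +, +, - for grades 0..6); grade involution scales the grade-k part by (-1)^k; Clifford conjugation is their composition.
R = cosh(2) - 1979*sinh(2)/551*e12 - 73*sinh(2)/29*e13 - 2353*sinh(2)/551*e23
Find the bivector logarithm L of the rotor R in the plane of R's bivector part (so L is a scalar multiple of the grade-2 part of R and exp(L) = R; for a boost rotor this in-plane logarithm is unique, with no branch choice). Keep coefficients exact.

The scalar part of R is cosh(2), which fixes the rapidity magnitude through cosh (cosh is even, so it cannot fix the sign — the bivector part carries that); dividing the bivector part by sinh of the rapidity gives the plane, and L = rapidity * plane, where the joint sign ambiguity of (rapidity, plane) cancels in the product.
Concretely: cosh(rapidity) = cosh(2) gives rapidity = ±2, and since rapidity/sinh(rapidity) is even the sign is immaterial: L = (rapidity/sinh(rapidity)) * <R>_2 = (2/sinh(2)) * <R>_2.
Answer: -3958/551*e12 - 146/29*e13 - 4706/551*e23


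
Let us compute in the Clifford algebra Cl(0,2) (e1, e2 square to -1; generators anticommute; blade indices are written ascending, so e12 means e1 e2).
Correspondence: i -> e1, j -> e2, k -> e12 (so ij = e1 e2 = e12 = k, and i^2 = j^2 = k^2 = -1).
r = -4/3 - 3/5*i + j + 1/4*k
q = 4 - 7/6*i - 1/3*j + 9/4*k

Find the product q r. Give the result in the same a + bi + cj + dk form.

In blades: q = 4 - 7/6*e1 - 1/3*e2 + 9/4*e12, r = -4/3 - 3/5*e1 + e2 + 1/4*e12.
Distribute q over r term by term (generator squares from the signature, products reordered to ascending indices): (4)*r = -16/3 - 12/5*e1 + 4*e2 + e12; (-7/6*e1)*r = -7/10 + 14/9*e1 + 7/24*e2 - 7/6*e12; (-1/3*e2)*r = 1/3 - 1/12*e1 + 4/9*e2 - 1/5*e12; (9/4*e12)*r = -9/16 - 9/4*e1 - 27/20*e2 - 3*e12.
Sum: -501/80 - 143/45*e1 + 1219/360*e2 - 101/30*e12; translating back through the correspondence:
Answer: -501/80 - 143/45*i + 1219/360*j - 101/30*k


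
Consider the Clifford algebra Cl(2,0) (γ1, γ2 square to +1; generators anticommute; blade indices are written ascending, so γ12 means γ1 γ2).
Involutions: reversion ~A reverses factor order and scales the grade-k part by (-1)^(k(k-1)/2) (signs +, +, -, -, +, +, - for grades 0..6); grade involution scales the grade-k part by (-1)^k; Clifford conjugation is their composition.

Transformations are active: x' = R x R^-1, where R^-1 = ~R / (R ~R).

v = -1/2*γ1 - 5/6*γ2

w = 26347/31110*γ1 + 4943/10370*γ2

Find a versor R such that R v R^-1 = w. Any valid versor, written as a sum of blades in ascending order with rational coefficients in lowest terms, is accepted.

Why this works: both vectors square to 17/18, so q(v) = q(w) and R = v + w = 5396/15555*γ1 - 5548/15555*γ2 carries v to w — its own direction survives, the complement (v - w)/2 flips.
Answer: 5396/15555*γ1 - 5548/15555*γ2


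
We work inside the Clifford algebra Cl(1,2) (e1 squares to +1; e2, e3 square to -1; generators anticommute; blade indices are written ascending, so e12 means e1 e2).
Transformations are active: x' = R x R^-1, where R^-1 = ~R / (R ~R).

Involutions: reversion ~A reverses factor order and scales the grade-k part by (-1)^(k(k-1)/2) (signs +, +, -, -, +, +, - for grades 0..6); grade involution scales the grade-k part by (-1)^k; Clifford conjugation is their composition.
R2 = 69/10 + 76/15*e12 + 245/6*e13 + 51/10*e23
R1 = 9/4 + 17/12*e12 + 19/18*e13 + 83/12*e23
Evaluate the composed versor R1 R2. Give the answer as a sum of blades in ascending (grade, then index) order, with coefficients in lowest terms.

Distribute over the terms of R1 (each basis-blade product reordered to ascending indices, repeated generators contracted through their squares):
(9/4) R2 = 621/40 + 57/5*e12 + 735/8*e13 + 459/40*e23
(17/12*e12) R2 = 323/45 + 391/40*e12 - 289/40*e13 - 4165/72*e23
(19/18*e13) R2 = 4655/108 + 323/60*e12 + 437/60*e13 + 722/135*e23
(83/12*e23) R2 = -1411/40 - 20335/72*e12 + 1577/45*e13 + 1909/40*e23
Summing the partial products and collecting blades:
Answer: 8243/270 - 46057/180*e12 + 5714/45*e13 + 7237/1080*e23


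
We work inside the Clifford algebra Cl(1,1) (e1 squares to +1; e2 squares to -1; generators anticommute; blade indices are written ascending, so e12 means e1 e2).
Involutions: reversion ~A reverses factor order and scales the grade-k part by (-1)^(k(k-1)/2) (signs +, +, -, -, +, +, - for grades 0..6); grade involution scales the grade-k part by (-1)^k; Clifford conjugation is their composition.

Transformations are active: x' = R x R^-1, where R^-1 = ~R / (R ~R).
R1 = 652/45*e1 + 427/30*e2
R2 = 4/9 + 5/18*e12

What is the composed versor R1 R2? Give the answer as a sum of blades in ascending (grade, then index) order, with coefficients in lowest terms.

Distribute over the terms of R1 (each basis-blade product reordered to ascending indices, repeated generators contracted through their squares):
(652/45*e1) R2 = 2608/405*e1 + 326/81*e2
(427/30*e2) R2 = 427/108*e1 + 854/135*e2
Summing the partial products and collecting blades:
Answer: 16837/1620*e1 + 4192/405*e2


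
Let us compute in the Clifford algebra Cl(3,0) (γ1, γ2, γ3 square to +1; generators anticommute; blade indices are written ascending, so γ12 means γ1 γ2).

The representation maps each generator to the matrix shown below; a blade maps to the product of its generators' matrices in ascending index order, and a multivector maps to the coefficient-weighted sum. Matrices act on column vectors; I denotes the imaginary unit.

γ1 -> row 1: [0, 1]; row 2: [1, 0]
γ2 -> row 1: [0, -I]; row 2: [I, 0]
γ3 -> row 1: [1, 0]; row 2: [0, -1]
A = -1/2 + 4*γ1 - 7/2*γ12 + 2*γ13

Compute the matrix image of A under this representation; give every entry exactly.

Bivector images (products of the table entries): rho(γ12) = rho(γ1)rho(γ2) = row 1: [I, 0]; row 2: [0, -I]; rho(γ13) = rho(γ1)rho(γ3) = row 1: [0, -1]; row 2: [1, 0].
M = (-1/2)*1 + (4)*rho(γ1) + (-7/2)*rho(γ12) + (2)*rho(γ13), summed entrywise (1 is the identity matrix):
Answer: row 1: [-1/2 - 7*I/2, 2]; row 2: [6, -1/2 + 7*I/2]


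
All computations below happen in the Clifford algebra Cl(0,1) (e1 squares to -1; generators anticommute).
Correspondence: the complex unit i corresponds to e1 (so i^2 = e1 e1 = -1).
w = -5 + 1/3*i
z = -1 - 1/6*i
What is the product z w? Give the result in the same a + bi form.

In blades: z = -1 - 1/6*e1, w = -5 + 1/3*e1.
Distribute z over w term by term (generator squares from the signature, products reordered to ascending indices): (-1)*w = 5 - 1/3*e1; (-1/6*e1)*w = 1/18 + 5/6*e1.
Sum: 91/18 + 1/2*e1; translating back through the correspondence:
Answer: 91/18 + 1/2*i


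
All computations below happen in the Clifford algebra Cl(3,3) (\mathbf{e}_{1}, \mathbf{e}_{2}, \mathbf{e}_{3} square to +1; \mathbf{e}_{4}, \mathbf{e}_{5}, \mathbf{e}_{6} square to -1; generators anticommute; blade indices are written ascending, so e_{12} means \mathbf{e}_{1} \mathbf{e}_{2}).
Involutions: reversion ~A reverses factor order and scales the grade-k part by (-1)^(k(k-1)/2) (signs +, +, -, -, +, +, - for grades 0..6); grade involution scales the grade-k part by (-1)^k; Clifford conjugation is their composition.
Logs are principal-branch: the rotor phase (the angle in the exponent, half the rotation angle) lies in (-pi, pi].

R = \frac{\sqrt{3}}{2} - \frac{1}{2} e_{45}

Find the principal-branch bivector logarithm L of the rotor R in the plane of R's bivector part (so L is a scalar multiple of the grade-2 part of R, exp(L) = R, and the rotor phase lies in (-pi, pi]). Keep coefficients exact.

The scalar part of R is \frac{\sqrt{3}}{2}, which pins the rotor phase on the principal branch; dividing the bivector part by the sine of that phase recovers the unit plane, and L is the phase times that plane.
Concretely: cos(phase) = \frac{\sqrt{3}}{2} gives phase = ±\frac{\pi}{6}, and since phase/sin(phase) is even the sign is immaterial: L = (phase/sin(phase)) * <R>_2 = (\frac{\pi}{3}) * <R>_2.
Answer: - \frac{\pi}{6} e_{45}


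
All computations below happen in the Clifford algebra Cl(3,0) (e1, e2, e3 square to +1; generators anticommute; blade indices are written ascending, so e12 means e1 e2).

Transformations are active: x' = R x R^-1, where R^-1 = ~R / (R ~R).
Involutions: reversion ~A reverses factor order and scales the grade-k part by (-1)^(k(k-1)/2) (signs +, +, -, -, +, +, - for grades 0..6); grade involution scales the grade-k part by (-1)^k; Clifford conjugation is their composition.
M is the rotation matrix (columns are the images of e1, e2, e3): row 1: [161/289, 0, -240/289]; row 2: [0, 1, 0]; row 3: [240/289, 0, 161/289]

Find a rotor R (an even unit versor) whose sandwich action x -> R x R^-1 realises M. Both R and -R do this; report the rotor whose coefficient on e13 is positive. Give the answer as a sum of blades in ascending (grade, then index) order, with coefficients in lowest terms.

Method: write R = a + b12*e12 + b13*e13 + b23*e23 with a^2 + b12^2 + b13^2 + b23^2 = 1 (so R^-1 = ~R). Expanding the columns R e_j ~R gives tr M = 4a^2 - 1 and, from the antisymmetric part, M21 - M12 = -4a*b12, M13 - M31 = 4a*b13, M32 - M23 = -4a*b23.
Here tr M = 611/289, so a^2 = (1 + tr M)/4 = 225/289 and a = ±15/17. Taking a = 15/17: M21 - M12 = 0, M13 - M31 = -480/289, M32 - M23 = 0, giving b12 = 0, b13 = -8/17, b23 = 0, i.e. R = 15/17 - 8/17*e13.
Its e13 coefficient is negative, so report the other preimage -R.
Answer: -15/17 + 8/17*e13. Key observation: the double cover Spin(3) -> SO(3) sends R and -R to the same matrix (trace 611/289 here), so the stated sign of the e13 coefficient is what selects one sheet.


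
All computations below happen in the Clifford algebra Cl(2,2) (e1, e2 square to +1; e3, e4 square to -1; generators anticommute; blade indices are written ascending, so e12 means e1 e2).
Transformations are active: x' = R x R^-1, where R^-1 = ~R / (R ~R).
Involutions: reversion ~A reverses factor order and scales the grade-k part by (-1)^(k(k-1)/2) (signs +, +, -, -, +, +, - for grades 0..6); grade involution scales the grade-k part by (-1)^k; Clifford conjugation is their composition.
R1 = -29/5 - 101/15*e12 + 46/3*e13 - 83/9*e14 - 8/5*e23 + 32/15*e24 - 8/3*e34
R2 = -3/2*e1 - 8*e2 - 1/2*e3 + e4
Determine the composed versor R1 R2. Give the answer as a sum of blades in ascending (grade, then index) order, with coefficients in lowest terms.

Distribute over the terms of R2 (each basis-blade product reordered to ascending indices, repeated generators contracted through their squares):
R1 (-3/2*e1) = 87/10*e1 - 101/10*e2 + 23*e3 - 83/6*e4 + 12/5*e123 - 16/5*e124 + 4*e134
R1 (-8*e2) = 808/15*e1 + 232/5*e2 - 64/5*e3 + 256/15*e4 + 368/3*e123 - 664/9*e124 + 64/3*e234
R1 (-1/2*e3) = 23/3*e1 - 4/5*e2 + 29/10*e3 + 4/3*e4 + 101/30*e123 - 83/18*e134 + 16/15*e234
R1 (e4) = 83/9*e1 - 32/15*e2 + 8/3*e3 - 29/5*e4 - 101/15*e124 + 46/3*e134 - 8/5*e234
Summing the partial products and collecting blades:
Answer: 7151/90*e1 + 1001/30*e2 + 473/30*e3 - 37/30*e4 + 3853/30*e123 - 3767/45*e124 + 265/18*e134 + 104/5*e234


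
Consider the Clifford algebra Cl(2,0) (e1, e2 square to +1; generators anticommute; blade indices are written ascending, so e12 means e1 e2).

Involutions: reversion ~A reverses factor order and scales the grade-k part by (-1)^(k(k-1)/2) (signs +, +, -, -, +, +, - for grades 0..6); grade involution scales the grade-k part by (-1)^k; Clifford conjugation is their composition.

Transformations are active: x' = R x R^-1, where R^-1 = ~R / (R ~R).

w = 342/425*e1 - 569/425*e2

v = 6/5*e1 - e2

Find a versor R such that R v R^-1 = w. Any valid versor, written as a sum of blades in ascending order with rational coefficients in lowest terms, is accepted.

Reasoning: v^2 = w^2 = 61/25 since conjugation preserves the quadratic form; R = v + w = 852/425*e1 - 994/425*e2 is then valid when invertible, keeping its own part and reversing (v - w)/2.
Answer: 852/425*e1 - 994/425*e2


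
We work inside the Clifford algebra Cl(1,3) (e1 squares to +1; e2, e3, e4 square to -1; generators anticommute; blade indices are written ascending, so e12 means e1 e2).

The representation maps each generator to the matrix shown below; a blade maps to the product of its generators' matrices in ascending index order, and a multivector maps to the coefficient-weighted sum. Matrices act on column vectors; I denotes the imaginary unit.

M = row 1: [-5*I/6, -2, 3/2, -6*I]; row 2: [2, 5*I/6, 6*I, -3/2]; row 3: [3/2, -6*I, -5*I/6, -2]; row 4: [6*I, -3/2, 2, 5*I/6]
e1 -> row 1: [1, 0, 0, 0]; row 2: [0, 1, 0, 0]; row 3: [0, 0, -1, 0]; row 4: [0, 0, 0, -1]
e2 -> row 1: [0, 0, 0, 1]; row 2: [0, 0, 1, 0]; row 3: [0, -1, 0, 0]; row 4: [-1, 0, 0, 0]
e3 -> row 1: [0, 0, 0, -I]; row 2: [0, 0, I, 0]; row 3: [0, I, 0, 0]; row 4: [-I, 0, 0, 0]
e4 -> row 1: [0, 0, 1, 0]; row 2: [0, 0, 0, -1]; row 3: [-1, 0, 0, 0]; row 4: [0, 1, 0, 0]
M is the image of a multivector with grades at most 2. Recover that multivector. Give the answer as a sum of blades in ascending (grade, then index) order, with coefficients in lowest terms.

Method: the blade images are trace-orthogonal — tr(rho(e_A) rho(e_B)^-1) = 4 if A = B and 0 otherwise — and rho(e_A)^-1 = (e_A)^2 * rho(e_A) with (e_A)^2 = +1 or -1, so the coefficient of e_A in the preimage is (e_A)^2 * tr(M rho(e_A))/4.
Nonzero projections over blades of grade <= 2: e13: (e13)^2 = +1, tr(M rho(e13)) = 24, coefficient 6; e14: (e14)^2 = +1, tr(M rho(e14)) = 6, coefficient 3/2; e23: (e23)^2 = -1, tr(M rho(e23)) = -10/3, coefficient 5/6; e24: (e24)^2 = -1, tr(M rho(e24)) = 8, coefficient -2. Every other blade of grade <= 2 projects to 0.
Answer: 6*e13 + 3/2*e14 + 5/6*e23 - 2*e24


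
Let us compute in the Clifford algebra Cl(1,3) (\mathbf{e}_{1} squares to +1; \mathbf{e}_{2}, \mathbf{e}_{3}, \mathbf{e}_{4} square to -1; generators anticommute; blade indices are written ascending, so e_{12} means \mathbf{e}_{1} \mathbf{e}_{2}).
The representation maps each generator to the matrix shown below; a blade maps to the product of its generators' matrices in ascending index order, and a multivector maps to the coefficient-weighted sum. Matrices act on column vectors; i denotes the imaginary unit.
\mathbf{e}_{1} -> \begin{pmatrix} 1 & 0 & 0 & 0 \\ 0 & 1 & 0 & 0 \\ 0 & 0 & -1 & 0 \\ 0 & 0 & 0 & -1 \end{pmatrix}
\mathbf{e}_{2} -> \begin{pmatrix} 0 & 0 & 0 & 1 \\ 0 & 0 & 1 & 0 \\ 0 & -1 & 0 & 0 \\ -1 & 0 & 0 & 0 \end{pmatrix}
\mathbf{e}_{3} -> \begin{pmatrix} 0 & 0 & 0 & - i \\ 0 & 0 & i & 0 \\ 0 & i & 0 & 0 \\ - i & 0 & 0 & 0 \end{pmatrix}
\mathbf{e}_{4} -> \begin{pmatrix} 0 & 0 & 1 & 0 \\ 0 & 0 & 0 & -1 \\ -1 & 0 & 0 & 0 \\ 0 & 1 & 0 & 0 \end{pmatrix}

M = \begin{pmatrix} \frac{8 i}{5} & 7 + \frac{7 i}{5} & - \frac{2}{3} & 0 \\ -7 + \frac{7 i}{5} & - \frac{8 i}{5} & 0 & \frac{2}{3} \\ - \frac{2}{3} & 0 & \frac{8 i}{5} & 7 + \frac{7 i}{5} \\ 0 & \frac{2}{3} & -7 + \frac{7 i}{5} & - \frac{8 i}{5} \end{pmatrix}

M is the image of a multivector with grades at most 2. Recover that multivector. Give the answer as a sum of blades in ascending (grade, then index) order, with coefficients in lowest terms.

Method: the blade images are trace-orthogonal — tr(rho(e_A) rho(e_B)^-1) = 4 if A = B and 0 otherwise — and rho(e_A)^-1 = (e_A)^2 * rho(e_A) with (e_A)^2 = +1 or -1, so the coefficient of e_A in the preimage is (e_A)^2 * tr(M rho(e_A))/4.
Nonzero projections over blades of grade <= 2: e_{14}: (e_{14})^2 = +1, tr(M rho(e_{14})) = - \frac{8}{3}, coefficient -\frac{2}{3}; e_{23}: (e_{23})^2 = -1, tr(M rho(e_{23})) = \frac{32}{5}, coefficient -\frac{8}{5}; e_{24}: (e_{24})^2 = -1, tr(M rho(e_{24})) = -28, coefficient 7; e_{34}: (e_{34})^2 = -1, tr(M rho(e_{34})) = \frac{28}{5}, coefficient -\frac{7}{5}. Every other blade of grade <= 2 projects to 0.
Answer: -\frac{2}{3} e_{14} - \frac{8}{5} e_{23} + 7 e_{24} - \frac{7}{5} e_{34}


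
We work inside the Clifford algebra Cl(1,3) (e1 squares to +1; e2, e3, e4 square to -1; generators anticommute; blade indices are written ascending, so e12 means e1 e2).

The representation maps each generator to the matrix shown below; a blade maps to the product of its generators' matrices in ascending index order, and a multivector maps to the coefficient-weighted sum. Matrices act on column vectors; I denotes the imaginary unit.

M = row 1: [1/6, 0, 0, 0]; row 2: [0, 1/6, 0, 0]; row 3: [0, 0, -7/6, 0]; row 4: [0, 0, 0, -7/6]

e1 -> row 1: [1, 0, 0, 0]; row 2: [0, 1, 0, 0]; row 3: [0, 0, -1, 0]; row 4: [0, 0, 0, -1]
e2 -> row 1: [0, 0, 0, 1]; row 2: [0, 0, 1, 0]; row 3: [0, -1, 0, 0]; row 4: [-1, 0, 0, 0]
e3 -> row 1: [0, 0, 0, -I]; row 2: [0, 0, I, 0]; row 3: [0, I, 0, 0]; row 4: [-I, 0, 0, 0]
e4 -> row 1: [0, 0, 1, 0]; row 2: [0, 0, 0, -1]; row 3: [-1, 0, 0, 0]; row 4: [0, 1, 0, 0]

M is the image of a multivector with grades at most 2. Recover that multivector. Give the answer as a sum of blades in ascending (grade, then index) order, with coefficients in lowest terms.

Method: the blade images are trace-orthogonal — tr(rho(e_A) rho(e_B)^-1) = 4 if A = B and 0 otherwise — and rho(e_A)^-1 = (e_A)^2 * rho(e_A) with (e_A)^2 = +1 or -1, so the coefficient of e_A in the preimage is (e_A)^2 * tr(M rho(e_A))/4.
Nonzero projections over blades of grade <= 2: 1: (1)^2 = +1, tr(M 1) = -2, coefficient -1/2; e1: (e1)^2 = +1, tr(M rho(e1)) = 8/3, coefficient 2/3. Every other blade of grade <= 2 projects to 0.
Answer: -1/2 + 2/3*e1


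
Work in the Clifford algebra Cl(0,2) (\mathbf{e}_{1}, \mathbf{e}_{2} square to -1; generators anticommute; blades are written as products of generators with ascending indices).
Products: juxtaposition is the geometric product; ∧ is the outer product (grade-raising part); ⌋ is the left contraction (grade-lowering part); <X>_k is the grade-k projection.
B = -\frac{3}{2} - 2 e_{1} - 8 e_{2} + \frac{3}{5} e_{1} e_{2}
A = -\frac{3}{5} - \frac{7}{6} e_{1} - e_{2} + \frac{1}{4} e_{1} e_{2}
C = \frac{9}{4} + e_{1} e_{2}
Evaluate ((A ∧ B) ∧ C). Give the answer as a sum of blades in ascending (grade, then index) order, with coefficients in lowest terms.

step 1: \frac{9}{10} + \frac{59}{20} e_{1} + \frac{63}{10} e_{2} + \frac{3959}{600} e_{1} e_{2}
step 2: \frac{81}{40} + \frac{531}{80} e_{1} + \frac{567}{40} e_{2} + \frac{12597}{800} e_{1} e_{2}
Answer: \frac{81}{40} + \frac{531}{80} e_{1} + \frac{567}{40} e_{2} + \frac{12597}{800} e_{1} e_{2}


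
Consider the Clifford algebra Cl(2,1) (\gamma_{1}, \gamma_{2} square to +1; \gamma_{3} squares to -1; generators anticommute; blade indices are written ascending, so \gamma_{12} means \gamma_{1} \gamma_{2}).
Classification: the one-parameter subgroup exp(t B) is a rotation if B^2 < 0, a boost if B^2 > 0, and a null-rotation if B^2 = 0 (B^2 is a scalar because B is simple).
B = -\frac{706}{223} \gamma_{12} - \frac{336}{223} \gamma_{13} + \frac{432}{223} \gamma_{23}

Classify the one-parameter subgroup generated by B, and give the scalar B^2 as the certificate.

B^2 term by term: the squares give (-\frac{706}{223})^2*(\gamma_{12})^2 + (-\frac{336}{223})^2*(\gamma_{13})^2 + (\frac{432}{223})^2*(\gamma_{23})^2 = \frac{498436}{49729}*(-1) + \frac{112896}{49729}*(+1) + \frac{186624}{49729}*(+1) = -4 (each basis 2-blade squares to minus the product of its generators' squares); cross terms between blades sharing an index anticommute and cancel. So B^2 = -4.
Answer: rotation, certificate B^2 = -4. Because -4 is invariant under every versor sandwich, the classification follows from its sign alone.


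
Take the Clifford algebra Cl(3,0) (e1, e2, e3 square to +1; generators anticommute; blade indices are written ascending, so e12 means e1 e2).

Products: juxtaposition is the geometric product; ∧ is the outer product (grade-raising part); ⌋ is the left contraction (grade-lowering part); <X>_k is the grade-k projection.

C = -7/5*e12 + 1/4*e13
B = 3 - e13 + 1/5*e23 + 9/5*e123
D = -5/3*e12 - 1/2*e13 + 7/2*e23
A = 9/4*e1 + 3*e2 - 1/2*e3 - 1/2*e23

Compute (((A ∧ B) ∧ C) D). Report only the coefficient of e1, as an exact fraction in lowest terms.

step 1: 27/4*e1 + 9*e2 - 3/2*e3 - 3/2*e23 + 69/20*e123
step 2: -3/20*e123
step 3: 21/40*e1 + 3/40*e2 - 1/4*e3
Answer: 21/40


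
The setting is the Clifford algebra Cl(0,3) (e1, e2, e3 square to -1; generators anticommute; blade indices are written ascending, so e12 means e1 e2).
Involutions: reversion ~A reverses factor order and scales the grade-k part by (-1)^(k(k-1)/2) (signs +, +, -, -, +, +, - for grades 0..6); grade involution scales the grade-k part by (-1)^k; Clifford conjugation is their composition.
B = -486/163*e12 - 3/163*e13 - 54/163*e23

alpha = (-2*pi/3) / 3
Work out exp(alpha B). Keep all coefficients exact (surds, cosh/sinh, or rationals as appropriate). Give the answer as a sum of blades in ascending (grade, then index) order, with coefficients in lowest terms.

B^2 term by term: the squares give (-486/163)^2*(e12)^2 + (-3/163)^2*(e13)^2 + (-54/163)^2*(e23)^2 = 236196/26569*(-1) + 9/26569*(-1) + 2916/26569*(-1) = -9 (each basis 2-blade squares to minus the product of its generators' squares); cross terms between blades sharing an index anticommute and cancel. So B^2 = -9.
B^2 = -9 — since the square is negative, the closed form is circular: l = 3, alpha*l = -2*pi/3, so exp(alpha B) = cos(-2*pi/3) + (sin(-2*pi/3)/3)*B = -1/2 + (-sqrt(3)/6)*B.
Answer: -1/2 + 81*sqrt(3)/163*e12 + sqrt(3)/326*e13 + 9*sqrt(3)/163*e23


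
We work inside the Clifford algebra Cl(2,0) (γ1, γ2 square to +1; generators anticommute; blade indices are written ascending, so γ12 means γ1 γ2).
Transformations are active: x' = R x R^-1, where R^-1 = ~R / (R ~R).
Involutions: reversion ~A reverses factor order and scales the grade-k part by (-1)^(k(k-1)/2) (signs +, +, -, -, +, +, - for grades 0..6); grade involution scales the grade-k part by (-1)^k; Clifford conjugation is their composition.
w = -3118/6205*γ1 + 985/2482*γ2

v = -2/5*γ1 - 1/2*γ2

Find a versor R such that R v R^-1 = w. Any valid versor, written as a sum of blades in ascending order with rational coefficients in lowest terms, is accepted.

Since q(v) = q(w) = 41/100, the sum R = v + w = -1120/1241*γ1 - 128/1241*γ2 does the job whenever invertible.
Answer: -1120/1241*γ1 - 128/1241*γ2


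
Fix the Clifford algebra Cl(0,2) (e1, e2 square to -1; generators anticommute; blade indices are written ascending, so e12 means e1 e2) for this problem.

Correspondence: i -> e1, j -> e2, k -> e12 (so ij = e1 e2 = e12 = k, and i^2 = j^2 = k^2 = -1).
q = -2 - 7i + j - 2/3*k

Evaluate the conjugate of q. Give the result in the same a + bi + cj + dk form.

In blades: q = -2 - 7*e1 + e2 - 2/3*e12.
Conjugation here is Clifford conjugation: the scalar is fixed and the grade-1 and grade-2 blades all flip sign, giving -2 + 7*e1 - e2 + 2/3*e12; translating back:
Answer: -2 + 7i - j + 2/3*k


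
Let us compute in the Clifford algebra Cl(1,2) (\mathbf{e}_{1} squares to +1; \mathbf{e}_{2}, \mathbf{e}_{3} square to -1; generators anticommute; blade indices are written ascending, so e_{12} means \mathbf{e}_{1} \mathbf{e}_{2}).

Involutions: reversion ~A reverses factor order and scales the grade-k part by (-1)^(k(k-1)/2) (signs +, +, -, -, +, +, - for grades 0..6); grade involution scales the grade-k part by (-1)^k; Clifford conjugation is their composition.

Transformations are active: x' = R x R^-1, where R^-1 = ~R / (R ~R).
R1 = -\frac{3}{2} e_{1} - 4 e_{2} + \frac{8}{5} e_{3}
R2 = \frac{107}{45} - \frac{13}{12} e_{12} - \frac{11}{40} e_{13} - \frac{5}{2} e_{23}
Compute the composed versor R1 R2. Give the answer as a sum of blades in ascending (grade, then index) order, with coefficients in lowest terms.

Distribute over the terms of R1 (each basis-blade product reordered to ascending indices, repeated generators contracted through their squares):
(-\frac{3}{2} e_{1}) R2 = -\frac{107}{30} e_{1} + \frac{13}{8} e_{2} + \frac{33}{80} e_{3} + \frac{15}{4} e_{123}
(-4 e_{2}) R2 = \frac{13}{3} e_{1} - \frac{428}{45} e_{2} - 10 e_{3} - \frac{11}{10} e_{123}
(\frac{8}{5} e_{3}) R2 = -\frac{11}{25} e_{1} - 4 e_{2} + \frac{856}{225} e_{3} - \frac{26}{15} e_{123}
Summing the partial products and collecting blades:
Answer: \frac{49}{150} e_{1} - \frac{4279}{360} e_{2} - \frac{20819}{3600} e_{3} + \frac{11}{12} e_{123}


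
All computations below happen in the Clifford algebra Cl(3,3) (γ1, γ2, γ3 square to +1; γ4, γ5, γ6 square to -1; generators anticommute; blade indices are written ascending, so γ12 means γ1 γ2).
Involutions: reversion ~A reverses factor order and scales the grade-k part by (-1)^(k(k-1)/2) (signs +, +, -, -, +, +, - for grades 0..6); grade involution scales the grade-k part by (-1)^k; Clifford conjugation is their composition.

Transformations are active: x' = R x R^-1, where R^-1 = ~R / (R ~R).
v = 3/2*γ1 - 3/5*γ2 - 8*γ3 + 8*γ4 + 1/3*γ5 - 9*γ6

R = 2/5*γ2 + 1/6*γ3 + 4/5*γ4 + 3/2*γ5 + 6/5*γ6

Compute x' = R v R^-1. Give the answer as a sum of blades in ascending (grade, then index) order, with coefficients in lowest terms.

~R = 2/5*γ2 + 1/6*γ3 + 4/5*γ4 + 3/2*γ5 + 6/5*γ6, and R ~R = -932/225, so R^-1 = ~R / (-932/225).
R v = 349/150 - 3/5*γ12 - 1/4*γ13 - 6/5*γ14 - 9/4*γ15 - 9/5*γ16 - 31/10*γ23 + 92/25*γ24 + 31/30*γ25 - 72/25*γ26 + 116/15*γ34 + 217/18*γ35 + 81/10*γ36 - 176/15*γ45 - 84/5*γ46 - 139/10*γ56
Answer: -3/2*γ1 + 351/2330*γ2 + 14563/1864*γ3 - 10367/1165*γ4 - 11287/5592*γ5 + 17829/2330*γ6


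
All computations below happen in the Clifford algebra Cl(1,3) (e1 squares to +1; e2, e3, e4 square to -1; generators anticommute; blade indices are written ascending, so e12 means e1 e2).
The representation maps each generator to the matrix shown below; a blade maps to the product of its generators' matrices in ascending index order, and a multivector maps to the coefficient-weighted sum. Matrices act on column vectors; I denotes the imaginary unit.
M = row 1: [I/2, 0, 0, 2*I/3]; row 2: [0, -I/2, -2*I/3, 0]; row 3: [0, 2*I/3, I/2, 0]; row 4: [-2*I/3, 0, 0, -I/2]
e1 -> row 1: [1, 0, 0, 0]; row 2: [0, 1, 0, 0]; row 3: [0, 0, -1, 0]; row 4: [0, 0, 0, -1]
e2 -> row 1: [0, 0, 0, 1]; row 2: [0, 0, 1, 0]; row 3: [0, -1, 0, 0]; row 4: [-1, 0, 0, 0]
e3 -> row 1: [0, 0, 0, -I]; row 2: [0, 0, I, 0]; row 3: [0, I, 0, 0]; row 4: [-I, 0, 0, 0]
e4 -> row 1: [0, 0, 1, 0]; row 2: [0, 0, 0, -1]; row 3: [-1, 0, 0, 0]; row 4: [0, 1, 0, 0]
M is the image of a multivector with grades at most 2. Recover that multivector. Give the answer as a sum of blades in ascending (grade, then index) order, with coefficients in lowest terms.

Method: the blade images are trace-orthogonal — tr(rho(e_A) rho(e_B)^-1) = 4 if A = B and 0 otherwise — and rho(e_A)^-1 = (e_A)^2 * rho(e_A) with (e_A)^2 = +1 or -1, so the coefficient of e_A in the preimage is (e_A)^2 * tr(M rho(e_A))/4.
Nonzero projections over blades of grade <= 2: e13: (e13)^2 = +1, tr(M rho(e13)) = -8/3, coefficient -2/3; e23: (e23)^2 = -1, tr(M rho(e23)) = 2, coefficient -1/2. Every other blade of grade <= 2 projects to 0.
Answer: -2/3*e13 - 1/2*e23


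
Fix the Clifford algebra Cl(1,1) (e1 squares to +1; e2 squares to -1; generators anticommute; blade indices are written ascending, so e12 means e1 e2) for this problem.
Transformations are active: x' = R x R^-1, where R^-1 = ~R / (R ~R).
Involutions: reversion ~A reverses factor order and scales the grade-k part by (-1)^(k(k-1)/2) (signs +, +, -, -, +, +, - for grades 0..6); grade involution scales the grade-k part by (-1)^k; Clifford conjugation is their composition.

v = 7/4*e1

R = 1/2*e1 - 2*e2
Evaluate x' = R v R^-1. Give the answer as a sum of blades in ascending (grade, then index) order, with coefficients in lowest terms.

~R = 1/2*e1 - 2*e2, and R ~R = -15/4, so R^-1 = ~R / (-15/4).
R v = 7/8 + 7/2*e12
Answer: -119/60*e1 + 14/15*e2


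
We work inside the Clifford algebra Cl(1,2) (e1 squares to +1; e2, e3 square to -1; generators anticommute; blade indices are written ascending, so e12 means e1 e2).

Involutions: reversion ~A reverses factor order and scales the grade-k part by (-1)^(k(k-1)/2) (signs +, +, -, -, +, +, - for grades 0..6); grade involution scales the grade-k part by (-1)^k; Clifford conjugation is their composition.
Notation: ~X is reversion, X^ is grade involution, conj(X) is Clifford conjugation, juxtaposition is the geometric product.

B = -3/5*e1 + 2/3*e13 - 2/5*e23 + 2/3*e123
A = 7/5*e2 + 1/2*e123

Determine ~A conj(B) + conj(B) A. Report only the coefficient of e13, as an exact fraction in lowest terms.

first term: 1/3 + 1/5*e1 - 1/3*e2 - 14/25*e3 - 21/25*e12 + 14/15*e13 - 3/10*e23 + 14/15*e123
second term: -1/3 - 1/5*e1 + 1/3*e2 + 14/25*e3 + 21/25*e12 + 14/15*e13 + 3/10*e23 + 14/15*e123
Answer: 28/15


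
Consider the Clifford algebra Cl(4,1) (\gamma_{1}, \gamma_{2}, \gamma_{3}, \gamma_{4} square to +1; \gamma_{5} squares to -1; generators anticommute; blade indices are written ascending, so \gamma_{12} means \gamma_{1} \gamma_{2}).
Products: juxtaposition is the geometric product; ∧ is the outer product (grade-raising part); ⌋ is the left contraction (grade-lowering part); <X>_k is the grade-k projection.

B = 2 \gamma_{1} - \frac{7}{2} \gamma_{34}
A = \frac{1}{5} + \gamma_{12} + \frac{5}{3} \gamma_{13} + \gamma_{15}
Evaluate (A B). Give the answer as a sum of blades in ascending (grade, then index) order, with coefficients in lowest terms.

step 1: \frac{2}{5} \gamma_{1} - 2 \gamma_{2} - \frac{10}{3} \gamma_{3} - 2 \gamma_{5} - \frac{35}{6} \gamma_{14} - \frac{7}{10} \gamma_{34} - \frac{7}{2} \gamma_{1234} - \frac{7}{2} \gamma_{1345}
Answer: \frac{2}{5} \gamma_{1} - 2 \gamma_{2} - \frac{10}{3} \gamma_{3} - 2 \gamma_{5} - \frac{35}{6} \gamma_{14} - \frac{7}{10} \gamma_{34} - \frac{7}{2} \gamma_{1234} - \frac{7}{2} \gamma_{1345}


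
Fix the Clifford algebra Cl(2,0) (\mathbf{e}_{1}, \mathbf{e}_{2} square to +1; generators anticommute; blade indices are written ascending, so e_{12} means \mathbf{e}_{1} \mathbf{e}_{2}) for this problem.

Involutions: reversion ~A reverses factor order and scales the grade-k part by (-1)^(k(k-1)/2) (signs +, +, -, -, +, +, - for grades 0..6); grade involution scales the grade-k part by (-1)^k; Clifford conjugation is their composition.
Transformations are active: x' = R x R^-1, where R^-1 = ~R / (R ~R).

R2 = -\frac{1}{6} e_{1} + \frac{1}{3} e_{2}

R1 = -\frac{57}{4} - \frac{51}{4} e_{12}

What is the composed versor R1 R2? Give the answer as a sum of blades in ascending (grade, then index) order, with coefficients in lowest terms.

Distribute over the terms of R1 (each basis-blade product reordered to ascending indices, repeated generators contracted through their squares):
(-\frac{57}{4}) R2 = \frac{19}{8} e_{1} - \frac{19}{4} e_{2}
(-\frac{51}{4} e_{12}) R2 = -\frac{17}{4} e_{1} - \frac{17}{8} e_{2}
Summing the partial products and collecting blades:
Answer: -\frac{15}{8} e_{1} - \frac{55}{8} e_{2}


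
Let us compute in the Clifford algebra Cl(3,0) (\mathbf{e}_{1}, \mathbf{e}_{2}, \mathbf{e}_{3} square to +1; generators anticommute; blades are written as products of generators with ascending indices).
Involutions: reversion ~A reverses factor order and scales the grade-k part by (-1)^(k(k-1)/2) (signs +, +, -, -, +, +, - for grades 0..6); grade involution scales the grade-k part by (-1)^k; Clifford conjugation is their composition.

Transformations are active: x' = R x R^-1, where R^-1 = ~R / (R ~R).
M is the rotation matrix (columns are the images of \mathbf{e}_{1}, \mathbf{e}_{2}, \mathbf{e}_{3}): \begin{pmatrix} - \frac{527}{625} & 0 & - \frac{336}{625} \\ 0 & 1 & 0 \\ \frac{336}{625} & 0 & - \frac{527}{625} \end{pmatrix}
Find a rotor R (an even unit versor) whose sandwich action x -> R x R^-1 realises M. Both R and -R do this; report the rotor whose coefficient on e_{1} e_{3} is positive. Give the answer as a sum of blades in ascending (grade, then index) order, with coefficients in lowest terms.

Method: write R = a + b12*e_{1} e_{2} + b13*e_{1} e_{3} + b23*e_{2} e_{3} with a^2 + b12^2 + b13^2 + b23^2 = 1 (so R^-1 = ~R). Expanding the columns R e_j ~R gives tr M = 4a^2 - 1 and, from the antisymmetric part, M21 - M12 = -4a*b12, M13 - M31 = 4a*b13, M32 - M23 = -4a*b23.
Here tr M = -\frac{429}{625}, so a^2 = (1 + tr M)/4 = \frac{49}{625} and a = ±\frac{7}{25}. Taking a = \frac{7}{25}: M21 - M12 = 0, M13 - M31 = -\frac{672}{625}, M32 - M23 = 0, giving b12 = 0, b13 = -\frac{24}{25}, b23 = 0, i.e. R = \frac{7}{25} - \frac{24}{25} e_{1} e_{3}.
Its e_{1} e_{3} coefficient is negative, so report the other preimage -R.
Answer: -\frac{7}{25} + \frac{24}{25} e_{1} e_{3}. Sheet selection: the two-to-one cover makes ±R indistinguishable at the matrix level (trace -\frac{429}{625}), so uniqueness comes from the required sign on e_{1} e_{3}.


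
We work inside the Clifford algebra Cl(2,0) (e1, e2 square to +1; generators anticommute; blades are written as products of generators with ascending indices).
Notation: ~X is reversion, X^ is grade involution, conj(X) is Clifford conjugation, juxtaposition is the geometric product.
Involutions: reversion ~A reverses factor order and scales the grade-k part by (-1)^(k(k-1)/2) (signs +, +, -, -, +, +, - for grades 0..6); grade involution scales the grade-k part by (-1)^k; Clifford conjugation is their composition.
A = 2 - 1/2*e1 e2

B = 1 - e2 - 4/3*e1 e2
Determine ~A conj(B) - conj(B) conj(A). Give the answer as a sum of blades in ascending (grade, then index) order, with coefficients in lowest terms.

first term: 4/3 + 1/2*e1 + 2*e2 + 19/6*e1 e2
second term: 4/3 - 1/2*e1 + 2*e2 + 19/6*e1 e2
Answer: e1


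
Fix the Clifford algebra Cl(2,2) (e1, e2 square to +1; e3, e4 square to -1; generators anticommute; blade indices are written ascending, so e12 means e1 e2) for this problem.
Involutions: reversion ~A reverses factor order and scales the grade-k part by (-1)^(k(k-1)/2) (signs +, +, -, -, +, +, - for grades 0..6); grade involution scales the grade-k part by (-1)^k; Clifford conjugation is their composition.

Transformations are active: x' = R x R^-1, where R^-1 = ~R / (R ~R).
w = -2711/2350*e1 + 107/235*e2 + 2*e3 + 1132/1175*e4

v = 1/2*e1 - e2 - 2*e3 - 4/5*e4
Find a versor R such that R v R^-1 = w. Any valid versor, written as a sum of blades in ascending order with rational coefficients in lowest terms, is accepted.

Construction: equal norms (both -339/100) license R = v + w = -768/1175*e1 - 128/235*e2 + 192/1175*e4 — nothing changes along that direction, while (v - w)/2 changes sign, so v maps onto w.
Answer: -768/1175*e1 - 128/235*e2 + 192/1175*e4


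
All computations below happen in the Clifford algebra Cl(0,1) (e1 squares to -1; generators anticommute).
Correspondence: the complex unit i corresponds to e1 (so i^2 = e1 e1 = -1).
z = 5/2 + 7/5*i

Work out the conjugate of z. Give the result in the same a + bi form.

In blades: z = 5/2 + 7/5*e1.
Conjugation here is Clifford conjugation: the scalar is fixed and the grade-1 and grade-2 blades all flip sign, giving 5/2 - 7/5*e1; translating back:
Answer: 5/2 - 7/5*i


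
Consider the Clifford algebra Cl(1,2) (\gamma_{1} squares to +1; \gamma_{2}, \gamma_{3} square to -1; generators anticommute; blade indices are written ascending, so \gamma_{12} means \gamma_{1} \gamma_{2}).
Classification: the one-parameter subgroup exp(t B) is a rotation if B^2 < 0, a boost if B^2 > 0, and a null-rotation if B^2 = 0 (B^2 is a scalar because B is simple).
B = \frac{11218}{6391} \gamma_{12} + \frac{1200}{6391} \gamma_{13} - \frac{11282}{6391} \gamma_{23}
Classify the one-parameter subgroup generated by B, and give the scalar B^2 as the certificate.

B^2 term by term: the squares give (\frac{11218}{6391})^2*(\gamma_{12})^2 + (\frac{1200}{6391})^2*(\gamma_{13})^2 + (-\frac{11282}{6391})^2*(\gamma_{23})^2 = \frac{125843524}{40844881}*(+1) + \frac{1440000}{40844881}*(+1) + \frac{127283524}{40844881}*(-1) = 0 (each basis 2-blade squares to minus the product of its generators' squares); cross terms between blades sharing an index anticommute and cancel. So B^2 = 0.
Answer: null-rotation, certificate B^2 = 0. Because 0 is invariant under every versor sandwich, the classification follows from its sign alone.


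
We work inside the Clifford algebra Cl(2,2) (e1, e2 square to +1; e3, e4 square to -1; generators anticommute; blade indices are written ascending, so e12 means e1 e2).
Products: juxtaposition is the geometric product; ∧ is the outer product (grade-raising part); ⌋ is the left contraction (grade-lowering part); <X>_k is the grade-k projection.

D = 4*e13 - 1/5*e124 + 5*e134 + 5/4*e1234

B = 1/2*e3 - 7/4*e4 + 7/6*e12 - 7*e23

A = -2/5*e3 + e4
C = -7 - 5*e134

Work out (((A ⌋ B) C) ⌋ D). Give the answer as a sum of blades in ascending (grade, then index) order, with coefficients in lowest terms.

step 1: 39/20 + 14/5*e2
step 2: -273/20 - 98/5*e2 - 39/4*e134 + 14*e1234
step 3: 265/4 + 195/16*e2 - 273/5*e13 - 98/25*e14 + 273/100*e124 - 175/4*e134 - 273/16*e1234
Answer: 265/4 + 195/16*e2 - 273/5*e13 - 98/25*e14 + 273/100*e124 - 175/4*e134 - 273/16*e1234
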